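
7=7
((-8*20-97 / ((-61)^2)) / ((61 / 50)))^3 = -26391327020738624125000 / 11694146092834141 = -2256798.13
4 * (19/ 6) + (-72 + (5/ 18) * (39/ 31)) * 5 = -64279/ 186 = -345.59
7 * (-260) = -1820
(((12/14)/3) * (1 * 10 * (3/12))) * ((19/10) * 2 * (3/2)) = 57/14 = 4.07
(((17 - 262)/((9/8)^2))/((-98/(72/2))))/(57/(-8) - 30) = -5120/2673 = -1.92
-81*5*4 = -1620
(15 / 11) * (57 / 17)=855 / 187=4.57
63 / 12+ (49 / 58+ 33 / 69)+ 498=1346201 / 2668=504.57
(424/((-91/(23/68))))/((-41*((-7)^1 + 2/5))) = -12190/2093091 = -0.01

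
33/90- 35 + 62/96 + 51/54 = -23791/720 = -33.04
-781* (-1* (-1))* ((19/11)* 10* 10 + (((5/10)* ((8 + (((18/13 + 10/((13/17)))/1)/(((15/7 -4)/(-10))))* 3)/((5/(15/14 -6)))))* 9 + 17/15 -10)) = 12581751883/17745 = 709030.82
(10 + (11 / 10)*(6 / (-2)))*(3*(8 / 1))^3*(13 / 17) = 6020352 / 85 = 70827.67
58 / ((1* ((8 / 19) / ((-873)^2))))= 419933079 / 4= 104983269.75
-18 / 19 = -0.95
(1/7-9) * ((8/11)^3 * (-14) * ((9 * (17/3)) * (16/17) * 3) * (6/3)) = 18284544/1331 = 13737.45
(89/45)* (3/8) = 89/120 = 0.74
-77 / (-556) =77 / 556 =0.14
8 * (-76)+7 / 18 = -10937 / 18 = -607.61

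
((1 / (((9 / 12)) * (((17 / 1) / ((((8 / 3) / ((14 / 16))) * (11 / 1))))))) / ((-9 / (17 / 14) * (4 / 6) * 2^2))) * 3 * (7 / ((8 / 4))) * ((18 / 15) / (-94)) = 88 / 4935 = 0.02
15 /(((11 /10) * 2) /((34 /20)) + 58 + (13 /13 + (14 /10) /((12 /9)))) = 5100 /20857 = 0.24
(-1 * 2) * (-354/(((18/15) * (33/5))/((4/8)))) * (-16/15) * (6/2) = -4720/33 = -143.03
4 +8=12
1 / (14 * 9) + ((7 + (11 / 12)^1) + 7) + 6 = 20.92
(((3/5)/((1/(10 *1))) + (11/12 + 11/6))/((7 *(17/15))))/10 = 15/136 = 0.11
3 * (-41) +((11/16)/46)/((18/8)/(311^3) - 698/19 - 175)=-995913660296861/8096854380264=-123.00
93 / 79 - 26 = -24.82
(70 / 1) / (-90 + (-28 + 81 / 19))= -1330 / 2161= -0.62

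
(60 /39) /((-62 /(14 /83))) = -140 /33449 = -0.00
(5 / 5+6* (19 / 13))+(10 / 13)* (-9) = 37 / 13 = 2.85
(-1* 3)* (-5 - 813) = 2454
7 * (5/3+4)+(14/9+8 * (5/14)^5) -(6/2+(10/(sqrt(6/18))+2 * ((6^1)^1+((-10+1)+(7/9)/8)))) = 6666805/151263 -10 * sqrt(3) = 26.75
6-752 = -746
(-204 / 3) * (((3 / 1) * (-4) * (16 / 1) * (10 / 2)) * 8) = 522240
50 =50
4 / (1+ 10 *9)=0.04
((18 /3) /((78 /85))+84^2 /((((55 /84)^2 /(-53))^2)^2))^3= 4476972938018077473705593000000000000.00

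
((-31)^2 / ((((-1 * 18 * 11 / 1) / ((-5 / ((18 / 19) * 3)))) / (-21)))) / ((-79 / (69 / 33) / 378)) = 102889465 / 57354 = 1793.94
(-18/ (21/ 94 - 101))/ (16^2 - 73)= 564/ 577853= 0.00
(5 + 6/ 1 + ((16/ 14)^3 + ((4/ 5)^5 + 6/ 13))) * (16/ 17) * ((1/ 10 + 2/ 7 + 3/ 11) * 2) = 115487043984/ 7015421875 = 16.46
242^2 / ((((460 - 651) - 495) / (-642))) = 18799044 / 343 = 54807.71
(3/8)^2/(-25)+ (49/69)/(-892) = -158083/24619200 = -0.01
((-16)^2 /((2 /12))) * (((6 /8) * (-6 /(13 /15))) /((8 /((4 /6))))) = -8640 /13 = -664.62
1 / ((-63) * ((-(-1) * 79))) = -1 / 4977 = -0.00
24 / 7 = 3.43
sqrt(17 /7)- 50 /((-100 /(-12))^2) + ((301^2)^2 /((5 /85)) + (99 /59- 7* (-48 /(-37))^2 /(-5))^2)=sqrt(119) /7 + 22759663252054939316336 /163098861025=139545200434.11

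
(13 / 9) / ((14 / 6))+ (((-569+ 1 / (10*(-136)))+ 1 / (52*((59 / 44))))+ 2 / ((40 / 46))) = -12399999571 / 21905520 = -566.07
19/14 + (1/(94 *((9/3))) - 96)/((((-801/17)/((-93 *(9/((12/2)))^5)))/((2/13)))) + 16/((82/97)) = -100420310181/499416736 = -201.08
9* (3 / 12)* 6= 27 / 2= 13.50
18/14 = 9/7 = 1.29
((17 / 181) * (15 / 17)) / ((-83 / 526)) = -7890 / 15023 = -0.53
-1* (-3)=3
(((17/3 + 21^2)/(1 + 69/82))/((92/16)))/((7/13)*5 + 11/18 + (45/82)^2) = 115257966720/9848563223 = 11.70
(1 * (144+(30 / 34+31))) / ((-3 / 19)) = -56810 / 51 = -1113.92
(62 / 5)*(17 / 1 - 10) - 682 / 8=31 / 20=1.55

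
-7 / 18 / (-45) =7 / 810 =0.01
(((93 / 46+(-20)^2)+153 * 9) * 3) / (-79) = -245505 / 3634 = -67.56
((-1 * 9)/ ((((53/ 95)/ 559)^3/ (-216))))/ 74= 145570208636911500/ 5508449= 26426714423.05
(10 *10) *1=100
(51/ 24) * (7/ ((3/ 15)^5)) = 371875/ 8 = 46484.38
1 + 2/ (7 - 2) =7/ 5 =1.40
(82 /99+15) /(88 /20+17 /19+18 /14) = 1042055 /433224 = 2.41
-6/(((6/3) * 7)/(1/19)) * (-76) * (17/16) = 1.82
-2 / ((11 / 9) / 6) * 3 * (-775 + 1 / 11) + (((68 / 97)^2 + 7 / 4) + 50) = 22876.84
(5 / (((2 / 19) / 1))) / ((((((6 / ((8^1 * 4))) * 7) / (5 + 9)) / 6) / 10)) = 30400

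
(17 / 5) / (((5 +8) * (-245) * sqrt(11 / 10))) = -17 * sqrt(110) / 175175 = -0.00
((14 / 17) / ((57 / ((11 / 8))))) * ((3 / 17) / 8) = 77 / 175712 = 0.00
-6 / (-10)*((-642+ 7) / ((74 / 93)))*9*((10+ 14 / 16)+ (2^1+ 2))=-37948743 / 592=-64102.61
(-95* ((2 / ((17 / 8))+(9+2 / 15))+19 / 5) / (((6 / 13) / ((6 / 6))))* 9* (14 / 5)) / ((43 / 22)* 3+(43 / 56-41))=3768196432 / 1799535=2093.98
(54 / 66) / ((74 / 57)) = 513 / 814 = 0.63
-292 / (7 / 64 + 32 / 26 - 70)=242944 / 57125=4.25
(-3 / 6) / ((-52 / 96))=12 / 13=0.92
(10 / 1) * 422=4220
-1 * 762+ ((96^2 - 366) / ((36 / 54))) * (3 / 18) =2901 / 2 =1450.50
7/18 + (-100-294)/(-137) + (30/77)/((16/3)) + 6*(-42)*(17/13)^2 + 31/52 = -427.00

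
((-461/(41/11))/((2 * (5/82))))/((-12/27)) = 45639/20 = 2281.95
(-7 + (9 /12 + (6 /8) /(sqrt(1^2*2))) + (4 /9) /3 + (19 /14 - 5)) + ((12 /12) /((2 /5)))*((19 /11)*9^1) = 3*sqrt(2) /8 + 242153 /8316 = 29.65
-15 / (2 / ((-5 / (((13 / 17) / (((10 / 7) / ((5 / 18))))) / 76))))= 1744200 / 91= 19167.03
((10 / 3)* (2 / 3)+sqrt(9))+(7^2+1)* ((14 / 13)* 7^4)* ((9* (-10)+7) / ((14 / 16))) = -1434836989 / 117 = -12263564.01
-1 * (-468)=468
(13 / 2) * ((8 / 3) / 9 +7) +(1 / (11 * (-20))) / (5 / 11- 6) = 1562237 / 32940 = 47.43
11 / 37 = 0.30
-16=-16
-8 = -8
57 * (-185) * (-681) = 7181145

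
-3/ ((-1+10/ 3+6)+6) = -9/ 43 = -0.21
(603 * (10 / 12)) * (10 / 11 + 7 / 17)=248235 / 374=663.73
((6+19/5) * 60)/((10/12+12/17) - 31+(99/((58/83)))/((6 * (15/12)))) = -8696520/156347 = -55.62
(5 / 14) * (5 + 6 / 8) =115 / 56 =2.05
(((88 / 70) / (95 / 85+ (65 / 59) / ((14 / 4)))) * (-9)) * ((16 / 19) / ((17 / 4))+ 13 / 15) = -8.41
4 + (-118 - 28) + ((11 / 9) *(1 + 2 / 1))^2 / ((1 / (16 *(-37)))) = -72910 / 9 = -8101.11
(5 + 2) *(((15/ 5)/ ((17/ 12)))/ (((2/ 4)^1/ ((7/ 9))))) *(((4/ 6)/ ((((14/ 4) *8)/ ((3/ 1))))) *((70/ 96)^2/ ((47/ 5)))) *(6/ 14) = 6125/ 153408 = 0.04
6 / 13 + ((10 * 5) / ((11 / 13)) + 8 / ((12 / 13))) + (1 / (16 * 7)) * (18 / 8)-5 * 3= 53.24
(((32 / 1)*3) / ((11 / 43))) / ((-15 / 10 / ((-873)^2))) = -2097379008 / 11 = -190670818.91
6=6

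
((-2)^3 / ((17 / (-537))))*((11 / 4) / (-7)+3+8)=318978 / 119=2680.49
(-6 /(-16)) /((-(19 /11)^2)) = -363 /2888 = -0.13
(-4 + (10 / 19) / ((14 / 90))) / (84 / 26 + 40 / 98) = -3731 / 22021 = -0.17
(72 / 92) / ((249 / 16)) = 96 / 1909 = 0.05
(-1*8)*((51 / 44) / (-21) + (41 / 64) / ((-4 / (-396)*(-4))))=127.29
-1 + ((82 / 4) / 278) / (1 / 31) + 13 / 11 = 15093 / 6116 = 2.47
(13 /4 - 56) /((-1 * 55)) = 211 /220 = 0.96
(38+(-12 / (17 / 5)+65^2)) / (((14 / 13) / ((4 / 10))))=941343 / 595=1582.09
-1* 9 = -9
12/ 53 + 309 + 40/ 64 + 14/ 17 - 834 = -3772127/ 7208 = -523.33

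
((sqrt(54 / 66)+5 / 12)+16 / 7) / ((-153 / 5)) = -1135 / 12852 - 5 * sqrt(11) / 561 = -0.12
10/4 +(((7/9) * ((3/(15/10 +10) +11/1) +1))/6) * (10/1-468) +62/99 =-3300767/4554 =-724.81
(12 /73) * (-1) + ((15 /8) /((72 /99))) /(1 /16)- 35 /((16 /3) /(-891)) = 6877503 /1168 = 5888.27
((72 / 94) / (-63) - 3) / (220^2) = -991 / 15923600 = -0.00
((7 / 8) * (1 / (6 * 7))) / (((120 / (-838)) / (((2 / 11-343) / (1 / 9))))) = 1580049 / 3520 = 448.88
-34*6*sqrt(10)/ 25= -204*sqrt(10)/ 25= -25.80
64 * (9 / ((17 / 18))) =10368 / 17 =609.88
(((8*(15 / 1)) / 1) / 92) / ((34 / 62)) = 930 / 391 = 2.38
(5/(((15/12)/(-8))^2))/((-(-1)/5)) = 1024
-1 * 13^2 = -169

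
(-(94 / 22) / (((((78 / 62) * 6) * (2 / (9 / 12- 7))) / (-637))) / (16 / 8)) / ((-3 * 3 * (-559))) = -1784825 / 15938208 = -0.11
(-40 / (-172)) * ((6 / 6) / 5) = 2 / 43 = 0.05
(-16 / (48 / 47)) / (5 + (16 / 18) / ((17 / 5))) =-2397 / 805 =-2.98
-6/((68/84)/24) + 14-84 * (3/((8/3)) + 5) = -23065/34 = -678.38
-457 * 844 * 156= -60170448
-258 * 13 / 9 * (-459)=171054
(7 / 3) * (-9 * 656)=-13776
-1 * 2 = -2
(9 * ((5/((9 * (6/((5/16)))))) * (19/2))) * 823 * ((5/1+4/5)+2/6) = 1798255/144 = 12487.88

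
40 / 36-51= -449 / 9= -49.89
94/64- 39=-1201/32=-37.53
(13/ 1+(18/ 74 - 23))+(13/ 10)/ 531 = -1916429/ 196470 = -9.75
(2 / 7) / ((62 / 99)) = 99 / 217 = 0.46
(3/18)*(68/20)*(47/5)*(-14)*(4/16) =-18.64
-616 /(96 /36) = -231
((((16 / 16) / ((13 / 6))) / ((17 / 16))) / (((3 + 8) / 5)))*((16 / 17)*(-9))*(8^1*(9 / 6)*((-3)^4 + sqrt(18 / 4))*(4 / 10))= -26873856 / 41327- 497664*sqrt(2) / 41327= -667.30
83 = 83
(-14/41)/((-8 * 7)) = 1/164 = 0.01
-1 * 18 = -18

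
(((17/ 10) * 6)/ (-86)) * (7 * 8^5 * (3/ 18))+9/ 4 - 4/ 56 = -27282629/ 6020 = -4532.00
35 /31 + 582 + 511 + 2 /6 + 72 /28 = 714169 /651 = 1097.03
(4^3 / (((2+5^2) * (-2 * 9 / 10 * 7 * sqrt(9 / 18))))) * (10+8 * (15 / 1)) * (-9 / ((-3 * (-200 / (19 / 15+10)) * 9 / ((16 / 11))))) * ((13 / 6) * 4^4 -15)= 910577408 * sqrt(2) / 2525985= 509.80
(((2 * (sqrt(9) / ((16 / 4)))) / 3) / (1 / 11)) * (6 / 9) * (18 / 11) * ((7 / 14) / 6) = 0.50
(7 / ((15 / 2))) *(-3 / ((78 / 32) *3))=-224 / 585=-0.38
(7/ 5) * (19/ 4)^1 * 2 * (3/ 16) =399/ 160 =2.49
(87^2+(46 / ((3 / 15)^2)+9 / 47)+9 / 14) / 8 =5737651 / 5264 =1089.98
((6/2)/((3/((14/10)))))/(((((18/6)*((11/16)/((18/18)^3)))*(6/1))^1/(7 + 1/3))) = 0.83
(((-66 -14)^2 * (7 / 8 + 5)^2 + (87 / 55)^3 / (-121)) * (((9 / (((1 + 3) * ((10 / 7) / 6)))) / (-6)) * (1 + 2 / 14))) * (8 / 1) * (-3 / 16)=120069542132919 / 201313750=596429.91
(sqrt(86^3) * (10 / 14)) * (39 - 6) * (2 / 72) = 2365 * sqrt(86) / 42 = 522.19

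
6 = 6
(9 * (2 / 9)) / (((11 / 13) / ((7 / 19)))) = 182 / 209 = 0.87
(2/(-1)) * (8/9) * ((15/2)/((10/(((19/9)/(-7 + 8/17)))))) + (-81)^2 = 6561.43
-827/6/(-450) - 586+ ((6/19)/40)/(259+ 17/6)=-585.69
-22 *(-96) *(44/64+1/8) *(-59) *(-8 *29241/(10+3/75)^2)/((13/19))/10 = 2163424626000/63001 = 34339528.36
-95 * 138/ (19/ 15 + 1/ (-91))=-8947575/ 857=-10440.58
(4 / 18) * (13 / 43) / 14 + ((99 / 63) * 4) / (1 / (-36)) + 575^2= 895050130 / 2709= 330398.72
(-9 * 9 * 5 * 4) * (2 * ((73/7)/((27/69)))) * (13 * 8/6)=-10476960/7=-1496708.57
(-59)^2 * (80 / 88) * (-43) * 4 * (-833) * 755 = 342319577981.82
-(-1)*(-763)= -763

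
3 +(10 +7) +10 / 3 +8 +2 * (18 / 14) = 712 / 21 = 33.90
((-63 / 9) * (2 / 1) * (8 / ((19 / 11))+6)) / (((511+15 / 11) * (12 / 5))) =-38885 / 321252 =-0.12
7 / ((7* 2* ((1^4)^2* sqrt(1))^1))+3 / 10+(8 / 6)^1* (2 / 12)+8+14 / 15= 448 / 45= 9.96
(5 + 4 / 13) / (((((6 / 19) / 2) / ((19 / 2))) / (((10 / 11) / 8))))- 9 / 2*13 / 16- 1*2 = 140177 / 4576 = 30.63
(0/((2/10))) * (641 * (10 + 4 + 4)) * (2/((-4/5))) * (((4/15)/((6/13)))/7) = 0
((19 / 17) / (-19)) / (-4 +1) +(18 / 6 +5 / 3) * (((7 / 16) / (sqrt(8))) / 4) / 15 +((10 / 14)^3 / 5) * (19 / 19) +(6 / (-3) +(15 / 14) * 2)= 49 * sqrt(2) / 5760 +4117 / 17493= 0.25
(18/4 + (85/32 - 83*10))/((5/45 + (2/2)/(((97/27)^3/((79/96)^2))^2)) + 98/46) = -148770916708830356865024/405312149695963923479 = -367.05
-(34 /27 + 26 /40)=-1031 /540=-1.91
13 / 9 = 1.44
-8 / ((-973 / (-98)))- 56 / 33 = -11480 / 4587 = -2.50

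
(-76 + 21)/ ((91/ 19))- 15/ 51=-11.78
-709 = -709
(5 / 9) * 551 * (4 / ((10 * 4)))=551 / 18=30.61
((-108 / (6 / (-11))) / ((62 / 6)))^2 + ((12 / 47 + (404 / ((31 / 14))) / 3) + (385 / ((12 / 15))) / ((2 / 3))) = 1246720387 / 1084008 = 1150.10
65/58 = 1.12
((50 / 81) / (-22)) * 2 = -50 / 891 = -0.06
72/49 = 1.47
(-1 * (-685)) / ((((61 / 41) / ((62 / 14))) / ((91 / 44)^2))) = 1029961205 / 118096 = 8721.39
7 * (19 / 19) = 7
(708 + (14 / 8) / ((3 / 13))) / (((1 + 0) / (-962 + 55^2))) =17714981 / 12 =1476248.42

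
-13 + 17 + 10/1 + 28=42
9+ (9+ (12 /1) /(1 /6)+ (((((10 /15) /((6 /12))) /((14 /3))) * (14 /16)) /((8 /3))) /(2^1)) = 5763 /64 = 90.05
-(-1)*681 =681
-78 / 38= -39 / 19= -2.05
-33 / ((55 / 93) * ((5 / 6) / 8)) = -535.68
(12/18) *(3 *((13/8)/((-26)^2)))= 1/208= 0.00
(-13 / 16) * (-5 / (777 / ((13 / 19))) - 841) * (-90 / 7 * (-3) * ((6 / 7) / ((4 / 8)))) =10894818870 / 241129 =45182.53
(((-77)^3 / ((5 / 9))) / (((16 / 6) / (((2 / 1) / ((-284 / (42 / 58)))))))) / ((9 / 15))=86284737 / 32944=2619.13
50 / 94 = 25 / 47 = 0.53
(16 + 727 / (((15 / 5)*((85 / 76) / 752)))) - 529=41418689 / 255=162426.23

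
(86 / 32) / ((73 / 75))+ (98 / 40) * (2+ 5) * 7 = 717217 / 5840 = 122.81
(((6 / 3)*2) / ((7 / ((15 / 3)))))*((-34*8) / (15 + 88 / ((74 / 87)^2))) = -7447360 / 1309371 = -5.69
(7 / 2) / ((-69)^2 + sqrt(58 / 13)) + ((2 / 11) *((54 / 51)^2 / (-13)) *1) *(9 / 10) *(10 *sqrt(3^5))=-52488 *sqrt(3) / 41327-7 *sqrt(754) / 589345030 + 433251 / 589345030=-2.20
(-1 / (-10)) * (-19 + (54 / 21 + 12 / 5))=-491 / 350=-1.40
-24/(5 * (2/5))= -12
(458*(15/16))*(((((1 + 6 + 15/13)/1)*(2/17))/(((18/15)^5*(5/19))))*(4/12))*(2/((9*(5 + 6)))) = 4.24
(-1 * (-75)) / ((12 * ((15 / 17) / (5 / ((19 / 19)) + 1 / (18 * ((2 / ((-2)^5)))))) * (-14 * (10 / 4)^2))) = -629 / 1890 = -0.33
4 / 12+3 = 10 / 3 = 3.33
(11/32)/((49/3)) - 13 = -12.98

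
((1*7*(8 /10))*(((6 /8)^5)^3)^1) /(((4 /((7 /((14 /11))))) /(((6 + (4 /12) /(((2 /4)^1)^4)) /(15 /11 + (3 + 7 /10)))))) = 68869970631 /299037097984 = 0.23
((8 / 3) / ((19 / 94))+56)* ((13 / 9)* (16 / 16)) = 99.95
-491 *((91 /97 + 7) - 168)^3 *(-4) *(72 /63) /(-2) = 4200318085083008 /912673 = 4602215782.74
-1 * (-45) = 45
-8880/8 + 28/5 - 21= -5627/5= -1125.40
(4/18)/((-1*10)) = -1/45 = -0.02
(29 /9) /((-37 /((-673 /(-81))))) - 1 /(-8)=-129163 /215784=-0.60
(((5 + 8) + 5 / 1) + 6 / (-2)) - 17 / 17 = 14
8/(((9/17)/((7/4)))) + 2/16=1913/72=26.57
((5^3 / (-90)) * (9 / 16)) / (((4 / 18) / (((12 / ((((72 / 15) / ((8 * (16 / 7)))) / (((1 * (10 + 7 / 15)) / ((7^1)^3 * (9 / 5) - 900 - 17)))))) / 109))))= 58875 / 1142974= 0.05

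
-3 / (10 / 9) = -27 / 10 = -2.70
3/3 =1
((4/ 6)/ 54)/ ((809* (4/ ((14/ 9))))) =7/ 1179522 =0.00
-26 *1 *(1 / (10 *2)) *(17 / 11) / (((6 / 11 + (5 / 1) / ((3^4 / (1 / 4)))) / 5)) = -35802 / 1999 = -17.91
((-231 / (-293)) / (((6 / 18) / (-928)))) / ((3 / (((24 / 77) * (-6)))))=400896 / 293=1368.25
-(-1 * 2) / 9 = 2 / 9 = 0.22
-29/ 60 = -0.48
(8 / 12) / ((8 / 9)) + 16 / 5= 79 / 20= 3.95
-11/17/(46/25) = -275/782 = -0.35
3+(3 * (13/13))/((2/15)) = 51/2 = 25.50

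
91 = 91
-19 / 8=-2.38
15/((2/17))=127.50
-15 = -15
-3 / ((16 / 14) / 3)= -63 / 8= -7.88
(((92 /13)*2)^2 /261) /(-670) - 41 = -605854043 /14776515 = -41.00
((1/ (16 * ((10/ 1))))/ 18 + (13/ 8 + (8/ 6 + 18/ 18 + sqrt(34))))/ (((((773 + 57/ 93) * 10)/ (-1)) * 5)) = -31 * sqrt(34)/ 1199100 - 353431/ 3453408000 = -0.00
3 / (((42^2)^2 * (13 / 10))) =5 / 6742008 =0.00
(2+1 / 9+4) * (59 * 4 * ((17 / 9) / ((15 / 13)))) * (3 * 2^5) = 18358912 / 81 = 226653.23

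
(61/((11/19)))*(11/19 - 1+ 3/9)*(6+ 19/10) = -4819/66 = -73.02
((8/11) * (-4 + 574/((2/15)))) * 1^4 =3128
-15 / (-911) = 15 / 911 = 0.02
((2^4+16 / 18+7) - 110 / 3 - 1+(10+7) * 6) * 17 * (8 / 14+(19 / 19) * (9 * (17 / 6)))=2463385 / 63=39101.35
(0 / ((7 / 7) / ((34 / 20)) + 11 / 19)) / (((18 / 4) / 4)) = 0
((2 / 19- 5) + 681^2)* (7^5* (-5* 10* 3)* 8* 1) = -177711154034400 / 19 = -9353218633389.47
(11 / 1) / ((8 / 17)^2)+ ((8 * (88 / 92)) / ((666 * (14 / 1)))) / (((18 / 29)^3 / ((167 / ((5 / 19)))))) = 648478201459 / 12506840640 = 51.85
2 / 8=0.25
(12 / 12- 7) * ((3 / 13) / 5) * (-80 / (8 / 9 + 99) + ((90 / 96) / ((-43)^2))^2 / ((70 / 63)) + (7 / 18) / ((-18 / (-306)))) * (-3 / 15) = 0.32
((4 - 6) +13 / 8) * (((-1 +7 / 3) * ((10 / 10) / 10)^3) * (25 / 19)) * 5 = -1 / 304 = -0.00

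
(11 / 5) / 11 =1 / 5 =0.20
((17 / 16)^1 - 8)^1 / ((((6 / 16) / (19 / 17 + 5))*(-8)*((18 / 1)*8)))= 481 / 4896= 0.10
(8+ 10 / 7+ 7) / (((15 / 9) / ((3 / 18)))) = 23 / 14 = 1.64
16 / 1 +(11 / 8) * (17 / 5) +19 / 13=11511 / 520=22.14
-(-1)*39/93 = 13/31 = 0.42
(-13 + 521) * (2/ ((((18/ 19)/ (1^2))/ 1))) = 9652/ 9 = 1072.44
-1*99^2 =-9801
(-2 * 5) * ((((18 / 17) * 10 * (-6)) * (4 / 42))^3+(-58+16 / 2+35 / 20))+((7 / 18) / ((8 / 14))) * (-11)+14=328071323231 / 121331448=2703.93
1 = 1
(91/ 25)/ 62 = 91/ 1550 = 0.06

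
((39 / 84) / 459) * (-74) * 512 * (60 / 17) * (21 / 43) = -2462720 / 37281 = -66.06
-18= -18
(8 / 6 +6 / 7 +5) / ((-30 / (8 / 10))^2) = 604 / 118125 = 0.01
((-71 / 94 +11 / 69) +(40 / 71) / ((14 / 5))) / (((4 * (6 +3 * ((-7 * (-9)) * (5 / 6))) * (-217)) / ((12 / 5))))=0.00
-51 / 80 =-0.64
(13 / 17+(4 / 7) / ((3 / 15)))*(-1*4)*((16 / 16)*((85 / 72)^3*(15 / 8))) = -77849375 / 1741824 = -44.69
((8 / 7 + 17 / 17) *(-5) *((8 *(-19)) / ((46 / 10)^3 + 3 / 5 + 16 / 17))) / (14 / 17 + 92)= 34318750 / 193409937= 0.18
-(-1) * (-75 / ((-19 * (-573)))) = -25 / 3629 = -0.01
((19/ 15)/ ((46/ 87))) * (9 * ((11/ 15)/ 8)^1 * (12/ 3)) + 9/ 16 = 77907/ 9200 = 8.47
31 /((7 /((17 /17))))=31 /7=4.43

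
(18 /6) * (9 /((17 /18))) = 486 /17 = 28.59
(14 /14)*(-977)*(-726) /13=709302 /13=54561.69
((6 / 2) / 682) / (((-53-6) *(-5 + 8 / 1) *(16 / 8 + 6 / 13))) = -13 / 1287616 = -0.00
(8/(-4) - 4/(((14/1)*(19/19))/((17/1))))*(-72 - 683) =36240/7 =5177.14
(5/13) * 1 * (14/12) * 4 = 70/39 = 1.79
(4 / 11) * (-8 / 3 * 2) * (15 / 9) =-320 / 99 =-3.23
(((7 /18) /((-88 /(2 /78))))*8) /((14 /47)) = -0.00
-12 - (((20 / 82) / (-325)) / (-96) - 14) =255839 / 127920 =2.00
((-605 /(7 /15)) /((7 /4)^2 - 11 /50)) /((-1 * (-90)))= -121000 /23877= -5.07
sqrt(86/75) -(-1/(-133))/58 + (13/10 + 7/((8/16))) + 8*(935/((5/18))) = sqrt(258)/15 + 519601538/19285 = 26944.37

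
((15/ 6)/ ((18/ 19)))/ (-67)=-95/ 2412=-0.04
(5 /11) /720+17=26929 /1584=17.00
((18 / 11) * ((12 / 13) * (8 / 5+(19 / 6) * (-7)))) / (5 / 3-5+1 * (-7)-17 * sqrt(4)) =66636 / 95095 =0.70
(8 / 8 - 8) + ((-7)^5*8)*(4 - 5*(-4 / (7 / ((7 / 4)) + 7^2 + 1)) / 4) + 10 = -14857307 / 27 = -550270.63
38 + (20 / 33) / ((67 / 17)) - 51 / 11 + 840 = 175577 / 201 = 873.52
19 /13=1.46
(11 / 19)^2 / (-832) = -121 / 300352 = -0.00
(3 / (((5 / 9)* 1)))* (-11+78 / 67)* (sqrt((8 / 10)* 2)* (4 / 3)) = -47448* sqrt(10) / 1675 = -89.58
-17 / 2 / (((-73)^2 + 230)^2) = -0.00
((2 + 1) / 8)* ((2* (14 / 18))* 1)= 7 / 12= 0.58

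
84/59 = 1.42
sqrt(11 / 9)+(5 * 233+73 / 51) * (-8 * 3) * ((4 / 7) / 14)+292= -708572 / 833+sqrt(11) / 3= -849.52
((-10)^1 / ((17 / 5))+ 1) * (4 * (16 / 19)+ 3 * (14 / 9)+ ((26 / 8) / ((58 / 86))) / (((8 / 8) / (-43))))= 14486791 / 37468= 386.64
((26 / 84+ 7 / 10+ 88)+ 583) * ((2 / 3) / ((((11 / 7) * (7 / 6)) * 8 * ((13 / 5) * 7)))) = 70561 / 42042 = 1.68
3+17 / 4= 29 / 4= 7.25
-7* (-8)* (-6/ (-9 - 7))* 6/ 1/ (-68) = -63/ 34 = -1.85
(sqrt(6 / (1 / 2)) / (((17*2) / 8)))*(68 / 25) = 32*sqrt(3) / 25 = 2.22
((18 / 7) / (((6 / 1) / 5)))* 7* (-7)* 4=-420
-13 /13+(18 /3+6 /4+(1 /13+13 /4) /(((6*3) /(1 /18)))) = 6.51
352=352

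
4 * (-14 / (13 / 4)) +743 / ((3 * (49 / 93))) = 288453 / 637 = 452.83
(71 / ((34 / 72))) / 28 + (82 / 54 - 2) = 15706 / 3213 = 4.89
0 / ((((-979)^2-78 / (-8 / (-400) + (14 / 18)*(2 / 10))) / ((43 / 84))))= 0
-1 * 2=-2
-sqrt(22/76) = -0.54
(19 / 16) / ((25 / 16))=19 / 25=0.76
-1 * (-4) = 4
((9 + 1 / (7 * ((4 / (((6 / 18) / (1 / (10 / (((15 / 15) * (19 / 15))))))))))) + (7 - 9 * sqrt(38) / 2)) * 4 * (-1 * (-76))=34248 / 7 - 1368 * sqrt(38)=-3540.35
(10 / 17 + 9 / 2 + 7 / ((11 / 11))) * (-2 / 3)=-137 / 17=-8.06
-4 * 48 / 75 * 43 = -2752 / 25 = -110.08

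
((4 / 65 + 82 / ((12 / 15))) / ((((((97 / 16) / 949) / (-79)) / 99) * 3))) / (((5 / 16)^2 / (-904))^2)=-1087172726724287791104 / 303125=-3586549201564660.75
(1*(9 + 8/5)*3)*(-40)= -1272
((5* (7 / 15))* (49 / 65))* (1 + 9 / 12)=2401 / 780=3.08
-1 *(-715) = 715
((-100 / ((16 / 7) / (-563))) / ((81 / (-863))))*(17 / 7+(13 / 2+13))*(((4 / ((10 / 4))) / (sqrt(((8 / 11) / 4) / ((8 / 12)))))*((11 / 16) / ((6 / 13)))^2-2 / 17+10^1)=-26103312025 / 459-15251046502835*sqrt(33) / 2239488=-95990774.19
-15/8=-1.88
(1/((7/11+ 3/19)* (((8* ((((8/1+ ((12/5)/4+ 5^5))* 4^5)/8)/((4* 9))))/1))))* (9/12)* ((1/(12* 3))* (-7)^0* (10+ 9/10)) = 68343/21306474496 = 0.00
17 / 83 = 0.20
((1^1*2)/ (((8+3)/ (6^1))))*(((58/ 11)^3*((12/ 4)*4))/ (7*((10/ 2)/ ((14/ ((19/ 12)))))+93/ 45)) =1123845120/ 3528481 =318.51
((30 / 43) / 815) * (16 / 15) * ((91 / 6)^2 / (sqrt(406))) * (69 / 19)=108836 * sqrt(406) / 57929385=0.04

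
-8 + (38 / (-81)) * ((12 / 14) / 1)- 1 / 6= -3239 / 378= -8.57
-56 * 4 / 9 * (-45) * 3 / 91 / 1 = 480 / 13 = 36.92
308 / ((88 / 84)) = 294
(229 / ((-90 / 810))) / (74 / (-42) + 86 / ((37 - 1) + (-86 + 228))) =1611.72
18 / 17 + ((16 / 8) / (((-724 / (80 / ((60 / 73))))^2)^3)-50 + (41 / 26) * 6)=-223647621230378857787 / 5664886999947692829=-39.48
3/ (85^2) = 3/ 7225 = 0.00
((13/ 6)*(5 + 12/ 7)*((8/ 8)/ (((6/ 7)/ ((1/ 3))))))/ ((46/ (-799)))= -488189/ 4968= -98.27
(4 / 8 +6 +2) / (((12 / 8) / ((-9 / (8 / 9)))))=-459 / 8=-57.38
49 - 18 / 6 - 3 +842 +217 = 1102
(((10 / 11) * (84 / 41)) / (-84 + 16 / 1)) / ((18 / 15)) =-175 / 7667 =-0.02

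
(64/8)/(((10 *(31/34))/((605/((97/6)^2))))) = 592416/291679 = 2.03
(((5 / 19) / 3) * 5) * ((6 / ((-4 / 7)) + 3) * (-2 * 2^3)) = 1000 / 19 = 52.63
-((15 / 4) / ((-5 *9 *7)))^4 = -1 / 49787136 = -0.00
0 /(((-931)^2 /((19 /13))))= 0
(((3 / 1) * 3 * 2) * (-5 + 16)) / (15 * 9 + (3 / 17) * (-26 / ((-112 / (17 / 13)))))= 3696 / 2521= 1.47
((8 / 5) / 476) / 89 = 2 / 52955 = 0.00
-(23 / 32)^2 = -529 / 1024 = -0.52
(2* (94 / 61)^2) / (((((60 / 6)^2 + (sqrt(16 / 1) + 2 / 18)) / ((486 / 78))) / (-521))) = -6711984648 / 45325501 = -148.08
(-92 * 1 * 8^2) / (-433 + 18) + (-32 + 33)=15.19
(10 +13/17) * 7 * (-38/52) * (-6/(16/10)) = 365085/1768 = 206.50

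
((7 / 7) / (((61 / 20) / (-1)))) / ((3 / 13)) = -260 / 183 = -1.42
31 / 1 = 31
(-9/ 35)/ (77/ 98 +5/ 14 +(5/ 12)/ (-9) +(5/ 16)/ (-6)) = -7776/ 31585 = -0.25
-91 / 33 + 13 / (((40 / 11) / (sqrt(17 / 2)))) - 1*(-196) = 143*sqrt(34) / 80 + 6377 / 33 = 203.67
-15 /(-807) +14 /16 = 1923 /2152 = 0.89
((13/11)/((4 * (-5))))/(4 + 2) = -13/1320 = -0.01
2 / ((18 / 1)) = 1 / 9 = 0.11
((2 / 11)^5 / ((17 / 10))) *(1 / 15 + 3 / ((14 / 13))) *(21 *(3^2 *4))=690048 / 2737867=0.25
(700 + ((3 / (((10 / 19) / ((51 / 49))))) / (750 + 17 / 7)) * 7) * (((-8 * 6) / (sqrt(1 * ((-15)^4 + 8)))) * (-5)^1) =884925768 * sqrt(50633) / 266684011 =746.67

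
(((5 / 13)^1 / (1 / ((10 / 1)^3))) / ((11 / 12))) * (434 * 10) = 260400000 / 143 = 1820979.02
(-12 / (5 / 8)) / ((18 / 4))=-64 / 15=-4.27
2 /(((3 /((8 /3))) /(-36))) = -64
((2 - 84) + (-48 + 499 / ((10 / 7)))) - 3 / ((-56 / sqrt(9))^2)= 3438489 / 15680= 219.29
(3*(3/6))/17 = 3/34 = 0.09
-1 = -1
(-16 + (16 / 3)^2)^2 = 12544 / 81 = 154.86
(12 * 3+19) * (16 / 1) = 880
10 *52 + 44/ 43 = 22404/ 43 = 521.02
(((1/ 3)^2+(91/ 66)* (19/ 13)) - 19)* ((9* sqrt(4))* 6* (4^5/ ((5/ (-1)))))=20527104/ 55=373220.07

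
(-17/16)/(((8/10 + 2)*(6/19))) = -1615/1344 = -1.20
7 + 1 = 8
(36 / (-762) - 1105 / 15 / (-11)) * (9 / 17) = 83607 / 23749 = 3.52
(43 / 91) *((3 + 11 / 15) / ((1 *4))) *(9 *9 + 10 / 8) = 14147 / 390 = 36.27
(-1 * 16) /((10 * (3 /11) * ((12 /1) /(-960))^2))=-112640 /3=-37546.67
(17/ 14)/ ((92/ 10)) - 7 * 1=-4423/ 644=-6.87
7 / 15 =0.47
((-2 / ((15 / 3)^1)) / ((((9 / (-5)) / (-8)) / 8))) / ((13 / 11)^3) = -8.62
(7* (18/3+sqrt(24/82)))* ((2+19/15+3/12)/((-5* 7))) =-211/50 - 211* sqrt(123)/6150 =-4.60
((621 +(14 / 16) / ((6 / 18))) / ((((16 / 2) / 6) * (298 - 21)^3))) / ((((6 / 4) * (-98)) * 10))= -4989 / 333261669440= -0.00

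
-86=-86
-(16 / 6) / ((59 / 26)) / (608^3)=-13 / 2486360064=-0.00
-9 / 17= -0.53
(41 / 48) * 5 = 205 / 48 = 4.27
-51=-51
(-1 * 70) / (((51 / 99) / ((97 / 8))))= -112035 / 68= -1647.57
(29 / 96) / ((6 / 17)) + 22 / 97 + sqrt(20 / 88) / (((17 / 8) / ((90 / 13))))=60493 / 55872 + 360 * sqrt(110) / 2431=2.64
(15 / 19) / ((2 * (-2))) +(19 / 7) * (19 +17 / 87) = 2402345 / 46284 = 51.90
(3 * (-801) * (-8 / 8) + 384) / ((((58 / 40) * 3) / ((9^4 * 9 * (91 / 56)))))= 3565673865 / 58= 61477135.60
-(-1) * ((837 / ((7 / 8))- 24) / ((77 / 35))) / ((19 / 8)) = 261120 / 1463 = 178.48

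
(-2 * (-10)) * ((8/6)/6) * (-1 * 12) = -160/3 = -53.33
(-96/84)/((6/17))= -68/21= -3.24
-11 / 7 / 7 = -11 / 49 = -0.22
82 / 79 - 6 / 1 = -392 / 79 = -4.96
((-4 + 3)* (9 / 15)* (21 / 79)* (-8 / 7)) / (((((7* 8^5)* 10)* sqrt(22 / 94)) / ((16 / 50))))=9* sqrt(517) / 3893120000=0.00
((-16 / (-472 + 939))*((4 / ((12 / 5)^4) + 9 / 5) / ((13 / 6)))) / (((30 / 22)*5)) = -547591 / 122937750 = -0.00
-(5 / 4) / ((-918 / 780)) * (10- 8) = 2.12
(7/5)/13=7/65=0.11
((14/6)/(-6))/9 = -7/162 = -0.04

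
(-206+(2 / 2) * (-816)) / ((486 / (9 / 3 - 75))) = 4088 / 27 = 151.41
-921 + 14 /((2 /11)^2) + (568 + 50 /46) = 3293 /46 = 71.59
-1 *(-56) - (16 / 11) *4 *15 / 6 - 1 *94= -578 / 11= -52.55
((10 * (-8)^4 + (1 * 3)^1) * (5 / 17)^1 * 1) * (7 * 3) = 4301115 / 17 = 253006.76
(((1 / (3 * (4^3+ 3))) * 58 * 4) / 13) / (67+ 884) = 232 / 2484963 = 0.00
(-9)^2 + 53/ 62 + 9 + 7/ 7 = 5695/ 62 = 91.85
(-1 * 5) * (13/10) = -6.50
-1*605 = -605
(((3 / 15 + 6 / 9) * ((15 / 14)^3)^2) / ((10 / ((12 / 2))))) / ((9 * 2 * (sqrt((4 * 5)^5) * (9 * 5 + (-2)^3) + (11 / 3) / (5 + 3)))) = -21718125 / 4749896348239431536 + 87662250000 * sqrt(5) / 296868521764964471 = 0.00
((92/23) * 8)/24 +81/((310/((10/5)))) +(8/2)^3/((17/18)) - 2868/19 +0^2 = -12214871/150195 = -81.33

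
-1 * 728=-728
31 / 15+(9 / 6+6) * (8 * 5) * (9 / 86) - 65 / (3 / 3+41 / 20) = 478063 / 39345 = 12.15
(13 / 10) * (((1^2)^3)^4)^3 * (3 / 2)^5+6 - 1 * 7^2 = -10601 / 320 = -33.13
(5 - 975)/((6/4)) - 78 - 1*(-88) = -1910/3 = -636.67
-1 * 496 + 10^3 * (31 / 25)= 744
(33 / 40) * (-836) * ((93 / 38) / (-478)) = 33759 / 9560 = 3.53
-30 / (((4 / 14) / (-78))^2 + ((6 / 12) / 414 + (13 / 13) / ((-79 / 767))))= 5416767720 / 1752800963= 3.09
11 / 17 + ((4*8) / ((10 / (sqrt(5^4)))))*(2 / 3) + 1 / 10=27581 / 510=54.08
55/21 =2.62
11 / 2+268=547 / 2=273.50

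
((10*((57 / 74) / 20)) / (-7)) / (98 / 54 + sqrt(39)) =567 / 202760 - 2187*sqrt(39) / 1419320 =-0.01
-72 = -72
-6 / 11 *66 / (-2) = 18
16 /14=1.14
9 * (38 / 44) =171 / 22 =7.77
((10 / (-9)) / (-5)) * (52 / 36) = 26 / 81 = 0.32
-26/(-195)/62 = 1/465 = 0.00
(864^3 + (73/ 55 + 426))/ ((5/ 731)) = 25931138312213/ 275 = 94295048408.05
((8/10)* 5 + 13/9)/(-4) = -49/36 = -1.36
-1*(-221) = 221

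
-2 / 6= -1 / 3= -0.33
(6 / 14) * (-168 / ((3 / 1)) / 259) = -24 / 259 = -0.09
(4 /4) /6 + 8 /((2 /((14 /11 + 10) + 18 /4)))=4175 /66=63.26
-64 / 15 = -4.27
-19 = -19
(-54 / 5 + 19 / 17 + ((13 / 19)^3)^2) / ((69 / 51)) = -38308481298 / 5410276315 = -7.08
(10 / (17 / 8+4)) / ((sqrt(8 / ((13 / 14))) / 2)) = 40 * sqrt(91) / 343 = 1.11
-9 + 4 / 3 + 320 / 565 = -2407 / 339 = -7.10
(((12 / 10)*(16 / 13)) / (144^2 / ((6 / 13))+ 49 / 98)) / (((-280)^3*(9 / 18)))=-3 / 1001680907500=-0.00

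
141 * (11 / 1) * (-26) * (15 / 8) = -302445 / 4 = -75611.25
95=95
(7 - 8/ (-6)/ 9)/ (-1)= -193/ 27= -7.15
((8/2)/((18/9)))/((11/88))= 16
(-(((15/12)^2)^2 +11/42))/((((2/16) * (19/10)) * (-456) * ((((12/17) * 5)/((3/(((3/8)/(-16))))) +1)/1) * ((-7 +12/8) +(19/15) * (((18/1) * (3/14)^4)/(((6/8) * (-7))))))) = -14829836525/3182810046408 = -0.00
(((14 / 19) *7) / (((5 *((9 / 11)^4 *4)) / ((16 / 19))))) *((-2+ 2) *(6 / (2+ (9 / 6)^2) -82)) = 0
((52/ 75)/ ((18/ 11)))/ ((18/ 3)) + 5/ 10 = 2311/ 4050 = 0.57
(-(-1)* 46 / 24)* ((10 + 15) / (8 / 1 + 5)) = 575 / 156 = 3.69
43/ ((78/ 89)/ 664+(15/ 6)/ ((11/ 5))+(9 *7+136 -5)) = 13976204/ 63425211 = 0.22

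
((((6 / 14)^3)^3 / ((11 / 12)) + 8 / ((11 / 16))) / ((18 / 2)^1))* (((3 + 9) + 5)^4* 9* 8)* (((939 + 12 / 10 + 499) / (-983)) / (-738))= 1774030083287953984 / 115007693477985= 15425.32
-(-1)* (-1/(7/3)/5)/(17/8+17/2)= -24/2975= -0.01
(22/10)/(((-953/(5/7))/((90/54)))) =-55/20013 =-0.00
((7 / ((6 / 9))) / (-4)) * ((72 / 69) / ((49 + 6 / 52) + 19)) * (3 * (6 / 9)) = -468 / 5819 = -0.08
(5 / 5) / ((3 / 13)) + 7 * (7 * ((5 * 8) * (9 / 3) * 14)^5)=1967268977049600013 / 3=655756325683200004.33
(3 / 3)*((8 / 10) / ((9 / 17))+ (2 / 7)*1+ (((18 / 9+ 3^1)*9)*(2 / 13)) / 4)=28891 / 8190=3.53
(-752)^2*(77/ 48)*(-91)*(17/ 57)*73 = -307340361328/ 171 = -1797312054.55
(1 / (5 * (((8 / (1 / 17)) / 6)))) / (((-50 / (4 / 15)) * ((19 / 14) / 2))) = -14 / 201875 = -0.00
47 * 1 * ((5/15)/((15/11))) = 517/45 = 11.49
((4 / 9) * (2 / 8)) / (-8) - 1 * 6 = -433 / 72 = -6.01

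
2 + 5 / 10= 5 / 2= 2.50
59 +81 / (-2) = 37 / 2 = 18.50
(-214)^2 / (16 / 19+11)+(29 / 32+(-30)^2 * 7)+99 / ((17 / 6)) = 10203.07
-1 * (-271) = 271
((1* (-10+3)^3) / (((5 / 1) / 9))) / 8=-3087 / 40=-77.18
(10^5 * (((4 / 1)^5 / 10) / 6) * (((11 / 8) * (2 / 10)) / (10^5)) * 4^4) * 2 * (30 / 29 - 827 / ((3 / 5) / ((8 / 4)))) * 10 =-17282760704 / 261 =-66217473.96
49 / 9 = 5.44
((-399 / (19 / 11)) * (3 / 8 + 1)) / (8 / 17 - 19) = 2057 / 120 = 17.14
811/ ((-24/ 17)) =-13787/ 24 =-574.46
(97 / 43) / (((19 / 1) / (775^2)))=71310.43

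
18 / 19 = 0.95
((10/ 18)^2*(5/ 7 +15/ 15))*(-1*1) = -100/ 189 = -0.53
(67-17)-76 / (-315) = 15826 / 315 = 50.24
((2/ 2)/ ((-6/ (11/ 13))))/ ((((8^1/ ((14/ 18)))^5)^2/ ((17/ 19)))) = -52822871563/ 5548469051569490362368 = -0.00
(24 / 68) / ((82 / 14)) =42 / 697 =0.06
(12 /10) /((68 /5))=3 /34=0.09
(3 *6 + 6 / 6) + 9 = 28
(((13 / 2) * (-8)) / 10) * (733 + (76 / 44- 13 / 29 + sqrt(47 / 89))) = -1218022 / 319- 26 * sqrt(4183) / 445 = -3822.03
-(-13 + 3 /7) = 88 /7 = 12.57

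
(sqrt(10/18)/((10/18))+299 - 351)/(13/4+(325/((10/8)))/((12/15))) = -16/101+12*sqrt(5)/6565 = -0.15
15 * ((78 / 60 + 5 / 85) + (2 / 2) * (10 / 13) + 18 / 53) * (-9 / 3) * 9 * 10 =-117060795 / 11713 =-9994.09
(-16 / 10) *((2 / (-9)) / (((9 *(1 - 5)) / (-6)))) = 0.06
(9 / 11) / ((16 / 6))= 27 / 88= 0.31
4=4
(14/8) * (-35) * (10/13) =-1225/26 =-47.12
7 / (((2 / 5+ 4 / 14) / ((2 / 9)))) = 245 / 108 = 2.27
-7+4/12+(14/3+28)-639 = -613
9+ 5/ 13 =122/ 13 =9.38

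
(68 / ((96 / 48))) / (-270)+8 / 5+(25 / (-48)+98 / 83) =382577 / 179280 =2.13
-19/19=-1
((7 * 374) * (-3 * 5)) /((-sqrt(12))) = 6545 * sqrt(3) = 11336.27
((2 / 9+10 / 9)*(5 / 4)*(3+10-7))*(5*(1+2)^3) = 1350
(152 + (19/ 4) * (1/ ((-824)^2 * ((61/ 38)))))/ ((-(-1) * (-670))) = -2518186261/ 11099899648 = -0.23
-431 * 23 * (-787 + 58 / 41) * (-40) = -12771512680 / 41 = -311500309.27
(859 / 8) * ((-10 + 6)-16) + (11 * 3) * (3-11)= -4823 / 2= -2411.50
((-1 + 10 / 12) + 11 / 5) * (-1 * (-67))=4087 / 30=136.23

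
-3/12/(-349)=1/1396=0.00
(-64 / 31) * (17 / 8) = -136 / 31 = -4.39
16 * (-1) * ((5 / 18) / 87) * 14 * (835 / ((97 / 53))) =-24782800 / 75951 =-326.30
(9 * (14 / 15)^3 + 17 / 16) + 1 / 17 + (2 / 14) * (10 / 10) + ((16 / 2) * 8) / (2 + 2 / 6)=25711201 / 714000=36.01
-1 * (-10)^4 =-10000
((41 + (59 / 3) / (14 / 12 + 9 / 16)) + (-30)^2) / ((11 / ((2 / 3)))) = 52698 / 913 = 57.72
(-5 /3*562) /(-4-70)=1405 /111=12.66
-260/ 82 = -130/ 41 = -3.17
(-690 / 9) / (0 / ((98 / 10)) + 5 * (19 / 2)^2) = -184 / 1083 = -0.17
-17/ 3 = -5.67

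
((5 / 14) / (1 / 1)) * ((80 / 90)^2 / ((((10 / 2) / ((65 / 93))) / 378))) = 4160 / 279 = 14.91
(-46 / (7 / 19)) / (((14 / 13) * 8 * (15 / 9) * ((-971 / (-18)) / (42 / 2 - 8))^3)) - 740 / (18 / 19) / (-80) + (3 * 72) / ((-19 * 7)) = 8.02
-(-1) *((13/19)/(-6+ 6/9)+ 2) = 569/304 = 1.87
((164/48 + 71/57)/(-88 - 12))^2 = 1129969/519840000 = 0.00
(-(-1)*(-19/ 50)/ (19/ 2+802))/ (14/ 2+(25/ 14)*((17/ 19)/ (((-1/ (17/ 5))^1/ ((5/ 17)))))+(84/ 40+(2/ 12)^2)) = -30324/ 487627645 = -0.00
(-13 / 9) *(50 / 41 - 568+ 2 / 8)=1207843 / 1476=818.32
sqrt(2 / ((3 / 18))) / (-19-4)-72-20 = -92-2*sqrt(3) / 23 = -92.15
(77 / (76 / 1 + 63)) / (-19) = -77 / 2641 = -0.03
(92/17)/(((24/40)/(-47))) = -21620/51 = -423.92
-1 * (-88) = 88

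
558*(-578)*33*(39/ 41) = -415088388/ 41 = -10124107.02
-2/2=-1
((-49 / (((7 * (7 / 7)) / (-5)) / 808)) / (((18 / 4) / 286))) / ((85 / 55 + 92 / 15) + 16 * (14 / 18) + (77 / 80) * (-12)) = 20335744 / 97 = 209646.85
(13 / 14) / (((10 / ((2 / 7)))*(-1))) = -13 / 490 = -0.03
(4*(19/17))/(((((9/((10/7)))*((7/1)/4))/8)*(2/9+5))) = 24320/39151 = 0.62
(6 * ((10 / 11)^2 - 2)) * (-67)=57084 / 121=471.77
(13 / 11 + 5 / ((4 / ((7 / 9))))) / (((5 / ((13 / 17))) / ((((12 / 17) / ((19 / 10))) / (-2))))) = -11089 / 181203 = -0.06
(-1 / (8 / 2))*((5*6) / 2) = -3.75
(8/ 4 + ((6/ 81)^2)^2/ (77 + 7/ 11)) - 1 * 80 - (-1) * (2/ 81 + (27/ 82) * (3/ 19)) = -27549760300445/ 353549628306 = -77.92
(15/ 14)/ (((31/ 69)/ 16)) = 8280/ 217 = 38.16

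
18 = 18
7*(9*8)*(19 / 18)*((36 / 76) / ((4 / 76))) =4788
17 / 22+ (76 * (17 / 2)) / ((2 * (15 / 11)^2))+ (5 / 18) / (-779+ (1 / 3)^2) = 1210836227 / 6939900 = 174.47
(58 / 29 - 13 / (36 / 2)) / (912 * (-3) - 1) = -1 / 2142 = -0.00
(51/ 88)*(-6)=-153/ 44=-3.48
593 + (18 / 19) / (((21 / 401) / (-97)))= -154513 / 133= -1161.75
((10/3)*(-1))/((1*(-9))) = 10/27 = 0.37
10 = 10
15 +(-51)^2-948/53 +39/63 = 2598.73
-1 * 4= -4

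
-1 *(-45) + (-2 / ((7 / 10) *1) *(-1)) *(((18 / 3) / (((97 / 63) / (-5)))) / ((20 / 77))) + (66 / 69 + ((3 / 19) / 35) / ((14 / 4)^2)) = -12240235213 / 72697135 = -168.37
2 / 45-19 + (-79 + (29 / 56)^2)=-13785643 / 141120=-97.69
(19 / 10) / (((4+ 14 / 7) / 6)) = 19 / 10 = 1.90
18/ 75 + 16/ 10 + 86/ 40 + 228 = 23199/ 100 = 231.99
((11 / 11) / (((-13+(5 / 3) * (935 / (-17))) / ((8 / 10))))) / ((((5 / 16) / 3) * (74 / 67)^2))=-323208 / 5373325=-0.06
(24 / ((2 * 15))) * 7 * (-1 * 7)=-196 / 5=-39.20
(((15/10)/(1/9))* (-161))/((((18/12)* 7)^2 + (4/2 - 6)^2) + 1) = -8694/509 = -17.08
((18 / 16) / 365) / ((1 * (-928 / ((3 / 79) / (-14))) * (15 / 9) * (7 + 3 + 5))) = 27 / 74924864000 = 0.00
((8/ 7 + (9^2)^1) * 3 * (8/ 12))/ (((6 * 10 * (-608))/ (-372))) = 3565/ 2128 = 1.68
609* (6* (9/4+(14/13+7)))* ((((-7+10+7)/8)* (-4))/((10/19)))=-18640881/52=-358478.48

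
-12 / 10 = -6 / 5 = -1.20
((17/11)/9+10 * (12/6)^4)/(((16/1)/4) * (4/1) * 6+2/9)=15857/9526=1.66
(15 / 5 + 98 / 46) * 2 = 236 / 23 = 10.26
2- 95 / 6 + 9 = -29 / 6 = -4.83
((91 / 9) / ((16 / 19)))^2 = 2989441 / 20736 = 144.17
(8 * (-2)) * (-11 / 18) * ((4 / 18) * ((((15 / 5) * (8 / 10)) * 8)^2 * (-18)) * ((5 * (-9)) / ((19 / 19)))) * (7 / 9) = 2523136 / 5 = 504627.20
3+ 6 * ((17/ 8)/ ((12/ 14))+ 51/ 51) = 191/ 8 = 23.88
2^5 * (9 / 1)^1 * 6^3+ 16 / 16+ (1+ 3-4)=62209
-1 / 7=-0.14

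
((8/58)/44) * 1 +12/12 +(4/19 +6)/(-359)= 2145078/2175899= 0.99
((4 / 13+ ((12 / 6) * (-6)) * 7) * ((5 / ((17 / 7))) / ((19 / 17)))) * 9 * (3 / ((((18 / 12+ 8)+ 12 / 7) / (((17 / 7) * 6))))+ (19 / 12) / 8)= -220393950 / 38779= -5683.33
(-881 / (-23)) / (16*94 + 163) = 881 / 38341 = 0.02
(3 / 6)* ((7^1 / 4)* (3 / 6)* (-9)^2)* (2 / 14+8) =4617 / 16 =288.56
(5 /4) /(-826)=-5 /3304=-0.00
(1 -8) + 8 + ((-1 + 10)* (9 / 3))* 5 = 136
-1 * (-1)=1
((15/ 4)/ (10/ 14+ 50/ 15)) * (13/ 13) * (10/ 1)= 315/ 34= 9.26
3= 3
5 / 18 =0.28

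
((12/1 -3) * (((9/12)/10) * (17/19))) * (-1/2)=-459/1520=-0.30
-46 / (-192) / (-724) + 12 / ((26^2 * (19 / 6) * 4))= 238915 / 223177344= 0.00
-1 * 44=-44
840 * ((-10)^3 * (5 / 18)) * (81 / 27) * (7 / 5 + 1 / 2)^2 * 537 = -1356999000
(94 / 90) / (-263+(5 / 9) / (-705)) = -6627 / 1668740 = -0.00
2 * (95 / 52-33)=-1621 / 26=-62.35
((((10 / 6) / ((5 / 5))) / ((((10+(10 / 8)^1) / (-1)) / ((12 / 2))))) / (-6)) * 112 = 16.59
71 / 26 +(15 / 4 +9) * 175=2233.98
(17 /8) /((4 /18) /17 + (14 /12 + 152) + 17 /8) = 2601 /190093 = 0.01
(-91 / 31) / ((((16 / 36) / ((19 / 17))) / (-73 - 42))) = 1789515 / 2108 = 848.92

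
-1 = -1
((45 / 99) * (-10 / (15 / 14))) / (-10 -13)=140 / 759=0.18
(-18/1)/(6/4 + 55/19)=-684/167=-4.10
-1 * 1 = -1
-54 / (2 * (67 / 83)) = -2241 / 67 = -33.45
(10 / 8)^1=5 / 4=1.25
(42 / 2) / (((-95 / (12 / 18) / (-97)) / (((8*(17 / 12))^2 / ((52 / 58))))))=22762796 / 11115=2047.93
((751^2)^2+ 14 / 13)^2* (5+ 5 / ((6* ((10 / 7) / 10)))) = 28500662167492801799761215 / 26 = 1096179314134338530760047.00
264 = 264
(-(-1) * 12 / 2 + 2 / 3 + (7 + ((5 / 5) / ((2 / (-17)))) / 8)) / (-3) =-605 / 144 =-4.20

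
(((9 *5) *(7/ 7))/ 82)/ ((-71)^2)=45/ 413362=0.00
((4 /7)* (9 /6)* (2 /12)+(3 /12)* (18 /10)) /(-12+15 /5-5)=-83 /1960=-0.04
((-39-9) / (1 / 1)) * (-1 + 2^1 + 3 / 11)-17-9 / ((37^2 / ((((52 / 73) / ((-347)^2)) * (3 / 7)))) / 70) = -10336617080587 / 132366456563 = -78.09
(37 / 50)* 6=111 / 25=4.44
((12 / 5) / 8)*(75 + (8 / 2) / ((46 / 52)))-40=-3713 / 230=-16.14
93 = 93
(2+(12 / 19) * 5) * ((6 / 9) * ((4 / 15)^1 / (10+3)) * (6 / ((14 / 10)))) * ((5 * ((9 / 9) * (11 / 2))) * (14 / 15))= 17248 / 2223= 7.76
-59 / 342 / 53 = -59 / 18126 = -0.00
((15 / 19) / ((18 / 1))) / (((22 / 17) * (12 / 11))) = 85 / 2736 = 0.03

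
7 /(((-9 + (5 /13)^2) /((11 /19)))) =-1183 /2584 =-0.46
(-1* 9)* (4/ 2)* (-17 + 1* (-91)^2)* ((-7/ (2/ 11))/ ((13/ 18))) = 103085136/ 13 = 7929625.85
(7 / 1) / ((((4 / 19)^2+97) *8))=2527 / 280264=0.01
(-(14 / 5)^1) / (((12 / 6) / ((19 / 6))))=-133 / 30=-4.43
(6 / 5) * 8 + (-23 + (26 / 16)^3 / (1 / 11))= 86531 / 2560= 33.80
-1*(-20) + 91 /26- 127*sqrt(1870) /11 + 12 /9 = -474.43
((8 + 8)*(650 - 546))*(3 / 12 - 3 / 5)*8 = -23296 / 5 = -4659.20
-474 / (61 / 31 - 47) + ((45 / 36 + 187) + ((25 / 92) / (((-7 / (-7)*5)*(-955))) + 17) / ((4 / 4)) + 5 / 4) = 1330938075 / 6132628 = 217.03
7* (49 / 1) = 343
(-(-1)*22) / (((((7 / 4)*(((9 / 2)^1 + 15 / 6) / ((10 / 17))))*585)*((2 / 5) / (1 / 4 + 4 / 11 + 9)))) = 470 / 10829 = 0.04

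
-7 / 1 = -7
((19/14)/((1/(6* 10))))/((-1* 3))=-190/7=-27.14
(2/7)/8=1/28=0.04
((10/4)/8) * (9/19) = 0.15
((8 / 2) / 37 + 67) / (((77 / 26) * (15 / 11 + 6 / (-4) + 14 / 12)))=96837 / 4403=21.99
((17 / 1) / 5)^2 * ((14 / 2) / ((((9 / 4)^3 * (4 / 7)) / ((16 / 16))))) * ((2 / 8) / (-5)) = -56644 / 91125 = -0.62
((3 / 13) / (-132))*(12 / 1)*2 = -0.04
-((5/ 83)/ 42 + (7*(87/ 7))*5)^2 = -2299514452225/ 12152196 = -189226.25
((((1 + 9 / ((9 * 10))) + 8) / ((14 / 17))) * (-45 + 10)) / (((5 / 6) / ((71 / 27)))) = -109837 / 90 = -1220.41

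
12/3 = 4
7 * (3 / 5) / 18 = 7 / 30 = 0.23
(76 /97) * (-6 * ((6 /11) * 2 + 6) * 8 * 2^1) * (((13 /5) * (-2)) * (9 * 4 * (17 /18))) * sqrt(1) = 503073792 /5335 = 94296.87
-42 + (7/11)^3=-55559/1331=-41.74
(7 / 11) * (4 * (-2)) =-56 / 11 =-5.09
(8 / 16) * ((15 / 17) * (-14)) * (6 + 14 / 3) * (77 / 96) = -2695 / 51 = -52.84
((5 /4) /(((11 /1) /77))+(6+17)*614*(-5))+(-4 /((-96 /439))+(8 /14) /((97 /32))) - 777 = -1162878809 /16296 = -71359.77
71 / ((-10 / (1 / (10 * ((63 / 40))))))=-142 / 315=-0.45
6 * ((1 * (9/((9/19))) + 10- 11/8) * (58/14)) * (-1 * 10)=-96135/14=-6866.79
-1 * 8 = -8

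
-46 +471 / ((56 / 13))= 3547 / 56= 63.34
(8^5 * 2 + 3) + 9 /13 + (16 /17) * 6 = 14485520 /221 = 65545.34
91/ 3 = 30.33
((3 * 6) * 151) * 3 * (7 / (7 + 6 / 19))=1084482 / 139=7802.03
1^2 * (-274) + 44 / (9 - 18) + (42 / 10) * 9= -241.09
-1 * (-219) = 219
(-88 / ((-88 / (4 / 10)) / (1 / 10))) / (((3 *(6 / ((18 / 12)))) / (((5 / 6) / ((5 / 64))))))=8 / 225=0.04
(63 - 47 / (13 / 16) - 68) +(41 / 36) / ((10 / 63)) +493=227411 / 520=437.33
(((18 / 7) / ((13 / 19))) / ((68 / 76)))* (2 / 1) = 12996 / 1547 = 8.40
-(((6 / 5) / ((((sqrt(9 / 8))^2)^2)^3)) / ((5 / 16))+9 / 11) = -132132763 / 48715425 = -2.71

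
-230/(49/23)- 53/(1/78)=-207856/49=-4241.96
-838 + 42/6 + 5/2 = -1657/2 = -828.50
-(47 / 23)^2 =-2209 / 529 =-4.18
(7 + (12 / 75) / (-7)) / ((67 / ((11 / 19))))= 13431 / 222775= 0.06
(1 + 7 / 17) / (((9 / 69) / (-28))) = -5152 / 17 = -303.06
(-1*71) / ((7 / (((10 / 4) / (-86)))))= 355 / 1204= 0.29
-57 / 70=-0.81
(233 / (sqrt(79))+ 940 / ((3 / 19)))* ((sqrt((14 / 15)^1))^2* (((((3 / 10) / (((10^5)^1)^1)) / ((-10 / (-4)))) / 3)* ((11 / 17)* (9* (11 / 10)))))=592053* sqrt(79) / 83937500000+ 756371 / 53125000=0.01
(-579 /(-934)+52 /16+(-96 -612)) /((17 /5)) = -6576575 /31756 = -207.10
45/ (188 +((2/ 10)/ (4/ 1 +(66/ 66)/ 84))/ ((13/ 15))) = 39429/ 164776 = 0.24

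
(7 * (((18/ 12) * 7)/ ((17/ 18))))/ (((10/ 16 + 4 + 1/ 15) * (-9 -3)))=-13230/ 9571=-1.38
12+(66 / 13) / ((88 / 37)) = 14.13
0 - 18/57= -6/19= -0.32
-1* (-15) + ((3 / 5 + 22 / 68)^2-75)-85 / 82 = -71311641 / 1184900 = -60.18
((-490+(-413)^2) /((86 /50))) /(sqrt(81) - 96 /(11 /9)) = -3118115 /2193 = -1421.85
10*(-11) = -110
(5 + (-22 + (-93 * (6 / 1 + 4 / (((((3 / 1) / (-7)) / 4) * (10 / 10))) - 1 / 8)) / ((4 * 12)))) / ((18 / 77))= 1299529 / 6912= 188.01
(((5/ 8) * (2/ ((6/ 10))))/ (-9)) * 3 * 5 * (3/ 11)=-125/ 132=-0.95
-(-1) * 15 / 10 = 3 / 2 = 1.50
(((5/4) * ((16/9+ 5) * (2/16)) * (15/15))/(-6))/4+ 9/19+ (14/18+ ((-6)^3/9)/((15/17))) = -25.99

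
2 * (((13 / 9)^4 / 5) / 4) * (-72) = -114244 / 3645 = -31.34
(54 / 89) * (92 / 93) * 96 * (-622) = -98883072 / 2759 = -35840.19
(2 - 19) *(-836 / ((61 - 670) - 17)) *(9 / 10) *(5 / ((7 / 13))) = -415701 / 2191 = -189.73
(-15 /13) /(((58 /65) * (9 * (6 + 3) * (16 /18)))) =-25 /1392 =-0.02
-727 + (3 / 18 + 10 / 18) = -13073 / 18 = -726.28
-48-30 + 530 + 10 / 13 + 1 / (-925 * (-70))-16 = 367650513 / 841750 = 436.77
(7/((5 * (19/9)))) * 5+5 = 158/19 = 8.32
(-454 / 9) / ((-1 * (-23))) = -454 / 207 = -2.19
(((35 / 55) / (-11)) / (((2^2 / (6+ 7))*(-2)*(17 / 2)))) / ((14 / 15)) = 195 / 16456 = 0.01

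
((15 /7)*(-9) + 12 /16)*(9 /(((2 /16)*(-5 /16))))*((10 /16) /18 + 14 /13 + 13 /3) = 23253.48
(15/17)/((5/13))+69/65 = 3708/1105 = 3.36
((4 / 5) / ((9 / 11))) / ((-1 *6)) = -22 / 135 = -0.16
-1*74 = -74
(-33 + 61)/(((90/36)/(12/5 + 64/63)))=8608/225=38.26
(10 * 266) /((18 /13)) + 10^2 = 18190 /9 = 2021.11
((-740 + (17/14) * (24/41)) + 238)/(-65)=28774/3731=7.71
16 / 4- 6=-2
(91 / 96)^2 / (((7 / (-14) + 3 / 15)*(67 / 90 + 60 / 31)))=-6417775 / 5742336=-1.12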